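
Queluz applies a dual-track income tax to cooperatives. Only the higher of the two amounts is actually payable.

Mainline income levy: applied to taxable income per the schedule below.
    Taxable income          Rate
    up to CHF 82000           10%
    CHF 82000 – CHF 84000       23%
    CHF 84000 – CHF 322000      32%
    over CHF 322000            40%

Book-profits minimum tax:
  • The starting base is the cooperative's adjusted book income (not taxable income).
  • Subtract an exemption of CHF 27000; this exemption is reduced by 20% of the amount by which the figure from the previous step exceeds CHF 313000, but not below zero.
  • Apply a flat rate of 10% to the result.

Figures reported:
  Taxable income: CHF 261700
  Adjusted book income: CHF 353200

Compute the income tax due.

Mainline income levy:
  CHF 82000 × 10% = CHF 8200
  CHF 2000 × 23% = CHF 460
  CHF 177700 × 32% = CHF 56864
  → CHF 65524

Book-profits minimum tax:
  Base (adjusted book income): CHF 353200
  Exemption: CHF 27000 − 20% × (CHF 353200 − CHF 313000) = CHF 27000 − CHF 8040 = CHF 18960
  Base: CHF 353200 − CHF 18960 = CHF 334240
  CHF 334240 × 10% = CHF 33424

CHF 65524 > CHF 33424, so the mainline income levy governs.

CHF 65524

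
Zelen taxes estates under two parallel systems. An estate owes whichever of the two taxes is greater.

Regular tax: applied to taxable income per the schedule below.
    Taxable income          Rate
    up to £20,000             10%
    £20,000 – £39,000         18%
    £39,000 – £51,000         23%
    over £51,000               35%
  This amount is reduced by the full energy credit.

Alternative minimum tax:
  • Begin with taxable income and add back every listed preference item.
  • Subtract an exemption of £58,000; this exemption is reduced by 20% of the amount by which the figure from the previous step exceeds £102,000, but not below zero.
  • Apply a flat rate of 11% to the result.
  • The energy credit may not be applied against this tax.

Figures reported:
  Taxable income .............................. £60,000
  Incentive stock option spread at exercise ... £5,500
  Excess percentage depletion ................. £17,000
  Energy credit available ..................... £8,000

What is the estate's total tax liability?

£3,330

Regular tax:
  £20,000 × 10% = £2,000
  £19,000 × 18% = £3,420
  £12,000 × 23% = £2,760
  £9,000 × 35% = £3,150
  → £11,330
  Less energy credit £8,000 → £3,330

Alternative minimum tax:
  Adjusted income: £60,000 + £5,500 + £17,000 = £82,500
  Exemption: £82,500 ≤ £102,000, so full £58,000 applies
  Base: £82,500 − £58,000 = £24,500
  £24,500 × 11% = £2,695

£3,330 > £2,695, so the regular tax governs.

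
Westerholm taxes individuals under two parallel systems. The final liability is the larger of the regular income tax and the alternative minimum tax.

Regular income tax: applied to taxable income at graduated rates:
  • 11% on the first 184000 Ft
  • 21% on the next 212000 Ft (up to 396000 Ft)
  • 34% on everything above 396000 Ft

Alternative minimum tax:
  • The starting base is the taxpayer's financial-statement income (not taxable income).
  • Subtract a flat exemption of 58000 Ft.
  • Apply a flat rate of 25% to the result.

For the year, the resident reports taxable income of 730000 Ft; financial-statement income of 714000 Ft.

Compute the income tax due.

178320 Ft

Alternative minimum tax:
  Base (financial-statement income): 714000 Ft
  Less exemption 58000 Ft → base 656000 Ft
  656000 Ft × 25% = 164000 Ft

Regular income tax:
  184000 Ft × 11% = 20240 Ft
  212000 Ft × 21% = 44520 Ft
  334000 Ft × 34% = 113560 Ft
  → 178320 Ft

178320 Ft > 164000 Ft, so the regular income tax governs.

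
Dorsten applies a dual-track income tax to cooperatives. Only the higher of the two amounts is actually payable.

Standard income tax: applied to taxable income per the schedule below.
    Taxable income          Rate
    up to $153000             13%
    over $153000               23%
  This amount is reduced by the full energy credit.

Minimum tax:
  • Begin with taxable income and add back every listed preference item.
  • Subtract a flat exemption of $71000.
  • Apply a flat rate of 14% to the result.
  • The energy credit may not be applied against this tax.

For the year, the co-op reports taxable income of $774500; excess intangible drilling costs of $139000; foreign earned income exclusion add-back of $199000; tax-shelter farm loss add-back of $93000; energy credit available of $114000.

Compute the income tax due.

Minimum tax:
  Adjusted income: $774500 + $139000 + $199000 + $93000 = $1205500
  Less exemption $71000 → base $1134500
  $1134500 × 14% = $158830

Standard income tax:
  $153000 × 13% = $19890
  $621500 × 23% = $142945
  → $162835
  Less energy credit $114000 → $48835

$158830 > $48835, so the minimum tax is the binding amount.

$158830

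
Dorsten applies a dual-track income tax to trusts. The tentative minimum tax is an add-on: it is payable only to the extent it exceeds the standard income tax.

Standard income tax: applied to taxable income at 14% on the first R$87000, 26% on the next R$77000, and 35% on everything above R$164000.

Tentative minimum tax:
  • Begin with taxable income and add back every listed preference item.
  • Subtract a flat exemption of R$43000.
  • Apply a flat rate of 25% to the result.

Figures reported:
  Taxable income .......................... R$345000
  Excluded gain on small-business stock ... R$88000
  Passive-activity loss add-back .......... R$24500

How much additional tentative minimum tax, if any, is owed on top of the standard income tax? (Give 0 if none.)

R$8075

Tentative minimum tax:
  Adjusted income: R$345000 + R$88000 + R$24500 = R$457500
  Less exemption R$43000 → base R$414500
  R$414500 × 25% = R$103625

Standard income tax:
  R$87000 × 14% = R$12180
  R$77000 × 26% = R$20020
  R$181000 × 35% = R$63350
  → R$95550

Excess of tentative minimum tax over standard income tax: R$103625 − R$95550 = R$8075.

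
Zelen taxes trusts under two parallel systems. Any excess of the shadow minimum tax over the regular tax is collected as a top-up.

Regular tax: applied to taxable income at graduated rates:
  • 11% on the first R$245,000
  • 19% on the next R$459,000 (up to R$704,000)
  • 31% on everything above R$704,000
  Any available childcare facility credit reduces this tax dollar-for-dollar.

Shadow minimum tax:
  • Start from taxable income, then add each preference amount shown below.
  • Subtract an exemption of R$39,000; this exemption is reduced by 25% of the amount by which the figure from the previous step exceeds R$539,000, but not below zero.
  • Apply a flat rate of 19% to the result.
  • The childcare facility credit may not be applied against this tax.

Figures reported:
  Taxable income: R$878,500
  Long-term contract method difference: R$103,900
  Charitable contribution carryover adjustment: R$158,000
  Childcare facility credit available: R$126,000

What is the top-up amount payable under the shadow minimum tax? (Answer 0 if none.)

Regular tax:
  R$245,000 × 11% = R$26,950
  R$459,000 × 19% = R$87,210
  R$174,500 × 31% = R$54,095
  → R$168,255
  Less childcare facility credit R$126,000 → R$42,255

Shadow minimum tax:
  Adjusted income: R$878,500 + R$103,900 + R$158,000 = R$1,140,400
  Exemption: 25% × (R$1,140,400 − R$539,000) = R$150,350 ≥ R$39,000, so the exemption is fully phased out
  Base: R$1,140,400 − R$0 = R$1,140,400
  R$1,140,400 × 19% = R$216,676

Excess of shadow minimum tax over regular tax: R$216,676 − R$42,255 = R$174,421.

R$174,421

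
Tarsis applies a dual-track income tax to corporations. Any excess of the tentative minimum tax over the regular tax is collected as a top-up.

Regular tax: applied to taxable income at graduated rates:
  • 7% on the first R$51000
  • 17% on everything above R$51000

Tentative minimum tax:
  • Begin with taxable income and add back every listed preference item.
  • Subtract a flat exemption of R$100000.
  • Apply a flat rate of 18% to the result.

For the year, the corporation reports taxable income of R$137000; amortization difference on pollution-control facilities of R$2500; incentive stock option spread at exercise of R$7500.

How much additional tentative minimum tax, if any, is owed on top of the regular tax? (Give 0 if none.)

Tentative minimum tax:
  Adjusted income: R$137000 + R$2500 + R$7500 = R$147000
  Less exemption R$100000 → base R$47000
  R$47000 × 18% = R$8460

Regular tax:
  R$51000 × 7% = R$3570
  R$86000 × 17% = R$14620
  → R$18190

R$8460 ≤ R$18190, so no add-on is due.

R$0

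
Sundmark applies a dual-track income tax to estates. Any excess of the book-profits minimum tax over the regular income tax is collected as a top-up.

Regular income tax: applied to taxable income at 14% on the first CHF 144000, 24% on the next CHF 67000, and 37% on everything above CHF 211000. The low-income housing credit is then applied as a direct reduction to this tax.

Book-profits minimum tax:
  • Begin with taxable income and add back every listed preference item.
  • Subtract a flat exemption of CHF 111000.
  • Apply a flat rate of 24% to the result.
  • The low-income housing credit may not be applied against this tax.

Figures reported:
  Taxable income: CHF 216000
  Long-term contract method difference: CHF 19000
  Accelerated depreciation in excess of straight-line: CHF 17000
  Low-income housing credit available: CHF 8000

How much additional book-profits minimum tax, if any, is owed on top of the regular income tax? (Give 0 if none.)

CHF 3750

Regular income tax:
  CHF 144000 × 14% = CHF 20160
  CHF 67000 × 24% = CHF 16080
  CHF 5000 × 37% = CHF 1850
  → CHF 38090
  Less low-income housing credit CHF 8000 → CHF 30090

Book-profits minimum tax:
  Adjusted income: CHF 216000 + CHF 19000 + CHF 17000 = CHF 252000
  Less exemption CHF 111000 → base CHF 141000
  CHF 141000 × 24% = CHF 33840

Excess of book-profits minimum tax over regular income tax: CHF 33840 − CHF 30090 = CHF 3750.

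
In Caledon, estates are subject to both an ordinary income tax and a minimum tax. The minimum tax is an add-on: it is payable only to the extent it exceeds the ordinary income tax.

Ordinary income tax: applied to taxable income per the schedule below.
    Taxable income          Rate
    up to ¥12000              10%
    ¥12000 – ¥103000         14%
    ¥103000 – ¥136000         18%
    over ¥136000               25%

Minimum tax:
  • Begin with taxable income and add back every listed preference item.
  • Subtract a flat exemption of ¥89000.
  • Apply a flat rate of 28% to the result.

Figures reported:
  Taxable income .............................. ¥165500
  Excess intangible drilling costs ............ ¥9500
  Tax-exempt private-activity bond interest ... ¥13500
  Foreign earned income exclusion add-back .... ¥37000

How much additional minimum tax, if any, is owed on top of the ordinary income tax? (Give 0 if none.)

Ordinary income tax:
  ¥12000 × 10% = ¥1200
  ¥91000 × 14% = ¥12740
  ¥33000 × 18% = ¥5940
  ¥29500 × 25% = ¥7375
  → ¥27255

Minimum tax:
  Adjusted income: ¥165500 + ¥9500 + ¥13500 + ¥37000 = ¥225500
  Less exemption ¥89000 → base ¥136500
  ¥136500 × 28% = ¥38220

Excess of minimum tax over ordinary income tax: ¥38220 − ¥27255 = ¥10965.

¥10965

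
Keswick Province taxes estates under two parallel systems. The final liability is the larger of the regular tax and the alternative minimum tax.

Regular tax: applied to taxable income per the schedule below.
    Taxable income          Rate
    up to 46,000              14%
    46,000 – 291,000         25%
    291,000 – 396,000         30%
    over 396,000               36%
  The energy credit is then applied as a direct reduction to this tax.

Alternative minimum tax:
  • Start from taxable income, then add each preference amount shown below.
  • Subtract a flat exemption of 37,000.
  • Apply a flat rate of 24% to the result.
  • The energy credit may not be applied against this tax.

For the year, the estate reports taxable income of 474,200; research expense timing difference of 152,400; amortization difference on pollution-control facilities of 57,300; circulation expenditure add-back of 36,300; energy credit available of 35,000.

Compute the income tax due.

163,968

Alternative minimum tax:
  Adjusted income: 474,200 + 152,400 + 57,300 + 36,300 = 720,200
  Less exemption 37,000 → base 683,200
  683,200 × 24% = 163,968

Regular tax:
  46,000 × 14% = 6,440
  245,000 × 25% = 61,250
  105,000 × 30% = 31,500
  78,200 × 36% = 28,152
  → 127,342
  Less energy credit 35,000 → 92,342

163,968 > 92,342, so the alternative minimum tax is the binding amount.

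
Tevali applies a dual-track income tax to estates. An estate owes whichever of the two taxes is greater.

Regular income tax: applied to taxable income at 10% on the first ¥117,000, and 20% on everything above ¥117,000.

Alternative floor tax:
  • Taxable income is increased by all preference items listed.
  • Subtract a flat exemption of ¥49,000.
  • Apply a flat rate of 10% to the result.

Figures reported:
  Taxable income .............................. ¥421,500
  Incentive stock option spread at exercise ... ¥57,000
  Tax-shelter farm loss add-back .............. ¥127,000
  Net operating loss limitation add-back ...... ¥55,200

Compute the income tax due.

Regular income tax:
  ¥117,000 × 10% = ¥11,700
  ¥304,500 × 20% = ¥60,900
  → ¥72,600

Alternative floor tax:
  Adjusted income: ¥421,500 + ¥57,000 + ¥127,000 + ¥55,200 = ¥660,700
  Less exemption ¥49,000 → base ¥611,700
  ¥611,700 × 10% = ¥61,170

¥72,600 > ¥61,170, so the regular income tax governs.

¥72,600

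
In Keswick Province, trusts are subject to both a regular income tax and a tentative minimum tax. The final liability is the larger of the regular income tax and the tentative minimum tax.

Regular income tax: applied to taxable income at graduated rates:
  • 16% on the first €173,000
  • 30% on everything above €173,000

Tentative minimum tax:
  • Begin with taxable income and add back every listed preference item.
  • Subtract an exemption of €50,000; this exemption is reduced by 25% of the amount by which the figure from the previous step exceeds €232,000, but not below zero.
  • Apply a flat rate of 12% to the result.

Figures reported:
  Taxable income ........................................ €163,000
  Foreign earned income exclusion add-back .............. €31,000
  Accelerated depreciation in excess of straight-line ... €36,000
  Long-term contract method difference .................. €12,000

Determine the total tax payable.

Tentative minimum tax:
  Adjusted income: €163,000 + €31,000 + €36,000 + €12,000 = €242,000
  Exemption: €50,000 − 25% × (€242,000 − €232,000) = €50,000 − €2,500 = €47,500
  Base: €242,000 − €47,500 = €194,500
  €194,500 × 12% = €23,340

Regular income tax:
  €163,000 × 16% = €26,080

€26,080 > €23,340, so the regular income tax governs.

€26,080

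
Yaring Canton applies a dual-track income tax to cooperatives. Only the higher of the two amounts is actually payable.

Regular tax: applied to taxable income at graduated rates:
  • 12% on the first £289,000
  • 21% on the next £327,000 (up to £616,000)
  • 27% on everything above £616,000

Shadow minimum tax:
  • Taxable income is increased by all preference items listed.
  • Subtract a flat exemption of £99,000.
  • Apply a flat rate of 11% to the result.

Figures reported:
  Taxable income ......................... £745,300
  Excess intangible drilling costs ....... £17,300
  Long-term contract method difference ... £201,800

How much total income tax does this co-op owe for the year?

Regular tax:
  £289,000 × 12% = £34,680
  £327,000 × 21% = £68,670
  £129,300 × 27% = £34,911
  → £138,261

Shadow minimum tax:
  Adjusted income: £745,300 + £17,300 + £201,800 = £964,400
  Less exemption £99,000 → base £865,400
  £865,400 × 11% = £95,194

£138,261 > £95,194, so the regular tax governs.

£138,261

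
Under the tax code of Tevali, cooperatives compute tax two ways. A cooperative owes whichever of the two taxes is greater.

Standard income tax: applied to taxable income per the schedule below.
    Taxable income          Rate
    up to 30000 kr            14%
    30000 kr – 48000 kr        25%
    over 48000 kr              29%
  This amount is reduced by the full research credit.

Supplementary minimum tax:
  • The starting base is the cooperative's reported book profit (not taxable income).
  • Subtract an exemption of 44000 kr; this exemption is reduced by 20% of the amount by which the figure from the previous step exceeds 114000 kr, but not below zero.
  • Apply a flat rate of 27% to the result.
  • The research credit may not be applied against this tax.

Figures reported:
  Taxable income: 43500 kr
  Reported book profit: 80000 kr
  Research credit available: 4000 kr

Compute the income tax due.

9720 kr

Standard income tax:
  30000 kr × 14% = 4200 kr
  13500 kr × 25% = 3375 kr
  → 7575 kr
  Less research credit 4000 kr → 3575 kr

Supplementary minimum tax:
  Base (reported book profit): 80000 kr
  Exemption: 80000 kr ≤ 114000 kr, so full 44000 kr applies
  Base: 80000 kr − 44000 kr = 36000 kr
  36000 kr × 27% = 9720 kr

9720 kr > 3575 kr, so the supplementary minimum tax is the binding amount.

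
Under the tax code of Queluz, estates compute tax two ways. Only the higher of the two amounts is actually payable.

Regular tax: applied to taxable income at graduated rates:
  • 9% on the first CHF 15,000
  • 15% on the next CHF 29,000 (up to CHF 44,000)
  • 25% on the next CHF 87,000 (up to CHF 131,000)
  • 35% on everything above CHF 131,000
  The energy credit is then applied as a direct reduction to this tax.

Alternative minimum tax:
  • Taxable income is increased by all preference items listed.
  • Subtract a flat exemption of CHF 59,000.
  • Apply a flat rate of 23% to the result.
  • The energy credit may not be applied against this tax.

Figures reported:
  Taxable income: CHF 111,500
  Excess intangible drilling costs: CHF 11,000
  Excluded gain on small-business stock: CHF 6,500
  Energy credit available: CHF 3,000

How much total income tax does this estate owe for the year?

CHF 19,575

Regular tax:
  CHF 15,000 × 9% = CHF 1,350
  CHF 29,000 × 15% = CHF 4,350
  CHF 67,500 × 25% = CHF 16,875
  → CHF 22,575
  Less energy credit CHF 3,000 → CHF 19,575

Alternative minimum tax:
  Adjusted income: CHF 111,500 + CHF 11,000 + CHF 6,500 = CHF 129,000
  Less exemption CHF 59,000 → base CHF 70,000
  CHF 70,000 × 23% = CHF 16,100

CHF 19,575 > CHF 16,100, so the regular tax governs.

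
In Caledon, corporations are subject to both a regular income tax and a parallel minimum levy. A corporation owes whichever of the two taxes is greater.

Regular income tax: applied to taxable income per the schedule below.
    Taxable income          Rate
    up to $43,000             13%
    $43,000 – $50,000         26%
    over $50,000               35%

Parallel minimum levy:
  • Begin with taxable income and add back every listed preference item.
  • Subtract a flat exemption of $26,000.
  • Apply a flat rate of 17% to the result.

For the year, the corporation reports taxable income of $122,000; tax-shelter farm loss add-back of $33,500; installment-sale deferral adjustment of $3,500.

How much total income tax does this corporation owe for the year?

$32,610

Parallel minimum levy:
  Adjusted income: $122,000 + $33,500 + $3,500 = $159,000
  Less exemption $26,000 → base $133,000
  $133,000 × 17% = $22,610

Regular income tax:
  $43,000 × 13% = $5,590
  $7,000 × 26% = $1,820
  $72,000 × 35% = $25,200
  → $32,610

$32,610 > $22,610, so the regular income tax governs.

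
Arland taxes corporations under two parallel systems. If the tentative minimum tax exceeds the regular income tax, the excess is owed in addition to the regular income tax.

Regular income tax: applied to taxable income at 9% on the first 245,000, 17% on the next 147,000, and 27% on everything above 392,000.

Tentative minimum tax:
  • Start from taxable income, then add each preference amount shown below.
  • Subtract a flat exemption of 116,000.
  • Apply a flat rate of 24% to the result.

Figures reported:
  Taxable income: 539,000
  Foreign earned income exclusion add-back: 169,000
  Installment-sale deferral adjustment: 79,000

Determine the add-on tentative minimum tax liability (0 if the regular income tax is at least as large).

74,310

Regular income tax:
  245,000 × 9% = 22,050
  147,000 × 17% = 24,990
  147,000 × 27% = 39,690
  → 86,730

Tentative minimum tax:
  Adjusted income: 539,000 + 169,000 + 79,000 = 787,000
  Less exemption 116,000 → base 671,000
  671,000 × 24% = 161,040

Excess of tentative minimum tax over regular income tax: 161,040 − 86,730 = 74,310.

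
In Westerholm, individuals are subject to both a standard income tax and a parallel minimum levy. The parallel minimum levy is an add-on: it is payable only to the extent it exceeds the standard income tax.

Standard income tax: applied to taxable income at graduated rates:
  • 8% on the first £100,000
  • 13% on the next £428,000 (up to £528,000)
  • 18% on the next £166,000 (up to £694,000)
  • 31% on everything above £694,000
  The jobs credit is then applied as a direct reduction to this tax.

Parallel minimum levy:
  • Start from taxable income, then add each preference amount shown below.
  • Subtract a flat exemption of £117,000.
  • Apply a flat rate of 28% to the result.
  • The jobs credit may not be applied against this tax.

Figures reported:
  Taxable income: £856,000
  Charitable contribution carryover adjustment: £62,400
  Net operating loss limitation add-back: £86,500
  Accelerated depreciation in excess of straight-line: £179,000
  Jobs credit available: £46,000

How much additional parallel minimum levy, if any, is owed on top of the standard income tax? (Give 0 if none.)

Standard income tax:
  £100,000 × 8% = £8,000
  £428,000 × 13% = £55,640
  £166,000 × 18% = £29,880
  £162,000 × 31% = £50,220
  → £143,740
  Less jobs credit £46,000 → £97,740

Parallel minimum levy:
  Adjusted income: £856,000 + £62,400 + £86,500 + £179,000 = £1,183,900
  Less exemption £117,000 → base £1,066,900
  £1,066,900 × 28% = £298,732

Excess of parallel minimum levy over standard income tax: £298,732 − £97,740 = £200,992.

£200,992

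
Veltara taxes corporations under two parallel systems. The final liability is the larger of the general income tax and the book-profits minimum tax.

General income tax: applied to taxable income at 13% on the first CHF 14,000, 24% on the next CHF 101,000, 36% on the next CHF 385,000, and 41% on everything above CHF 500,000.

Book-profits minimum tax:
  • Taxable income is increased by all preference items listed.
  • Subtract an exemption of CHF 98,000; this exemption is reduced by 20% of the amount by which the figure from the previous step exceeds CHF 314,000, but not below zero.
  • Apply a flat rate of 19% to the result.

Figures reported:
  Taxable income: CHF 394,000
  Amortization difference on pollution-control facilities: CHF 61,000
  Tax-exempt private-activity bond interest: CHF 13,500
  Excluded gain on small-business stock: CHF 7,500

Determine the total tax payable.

CHF 126,500

Book-profits minimum tax:
  Adjusted income: CHF 394,000 + CHF 61,000 + CHF 13,500 + CHF 7,500 = CHF 476,000
  Exemption: CHF 98,000 − 20% × (CHF 476,000 − CHF 314,000) = CHF 98,000 − CHF 32,400 = CHF 65,600
  Base: CHF 476,000 − CHF 65,600 = CHF 410,400
  CHF 410,400 × 19% = CHF 77,976

General income tax:
  CHF 14,000 × 13% = CHF 1,820
  CHF 101,000 × 24% = CHF 24,240
  CHF 279,000 × 36% = CHF 100,440
  → CHF 126,500

CHF 126,500 > CHF 77,976, so the general income tax governs.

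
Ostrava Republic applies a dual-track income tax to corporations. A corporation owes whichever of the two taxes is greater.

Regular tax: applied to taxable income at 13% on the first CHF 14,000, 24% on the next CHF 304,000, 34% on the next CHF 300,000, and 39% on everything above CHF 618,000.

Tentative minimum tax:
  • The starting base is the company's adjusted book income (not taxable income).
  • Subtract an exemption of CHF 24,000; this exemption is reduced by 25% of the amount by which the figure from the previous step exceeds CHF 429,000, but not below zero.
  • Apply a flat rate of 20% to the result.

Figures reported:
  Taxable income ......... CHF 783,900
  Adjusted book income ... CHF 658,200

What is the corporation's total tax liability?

Regular tax:
  CHF 14,000 × 13% = CHF 1,820
  CHF 304,000 × 24% = CHF 72,960
  CHF 300,000 × 34% = CHF 102,000
  CHF 165,900 × 39% = CHF 64,701
  → CHF 241,481

Tentative minimum tax:
  Base (adjusted book income): CHF 658,200
  Exemption: 25% × (CHF 658,200 − CHF 429,000) = CHF 57,300 ≥ CHF 24,000, so the exemption is fully phased out
  Base: CHF 658,200 − CHF 0 = CHF 658,200
  CHF 658,200 × 20% = CHF 131,640

CHF 241,481 > CHF 131,640, so the regular tax governs.

CHF 241,481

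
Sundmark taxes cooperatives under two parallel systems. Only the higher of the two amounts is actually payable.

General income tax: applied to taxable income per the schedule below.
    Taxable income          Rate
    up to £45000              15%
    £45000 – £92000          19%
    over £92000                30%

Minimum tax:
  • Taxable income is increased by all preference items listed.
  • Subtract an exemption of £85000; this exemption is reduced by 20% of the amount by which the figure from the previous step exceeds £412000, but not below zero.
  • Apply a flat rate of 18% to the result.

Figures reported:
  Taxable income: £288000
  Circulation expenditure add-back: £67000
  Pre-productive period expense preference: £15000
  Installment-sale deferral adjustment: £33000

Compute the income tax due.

£74480

General income tax:
  £45000 × 15% = £6750
  £47000 × 19% = £8930
  £196000 × 30% = £58800
  → £74480

Minimum tax:
  Adjusted income: £288000 + £67000 + £15000 + £33000 = £403000
  Exemption: £403000 ≤ £412000, so full £85000 applies
  Base: £403000 − £85000 = £318000
  £318000 × 18% = £57240

£74480 > £57240, so the general income tax governs.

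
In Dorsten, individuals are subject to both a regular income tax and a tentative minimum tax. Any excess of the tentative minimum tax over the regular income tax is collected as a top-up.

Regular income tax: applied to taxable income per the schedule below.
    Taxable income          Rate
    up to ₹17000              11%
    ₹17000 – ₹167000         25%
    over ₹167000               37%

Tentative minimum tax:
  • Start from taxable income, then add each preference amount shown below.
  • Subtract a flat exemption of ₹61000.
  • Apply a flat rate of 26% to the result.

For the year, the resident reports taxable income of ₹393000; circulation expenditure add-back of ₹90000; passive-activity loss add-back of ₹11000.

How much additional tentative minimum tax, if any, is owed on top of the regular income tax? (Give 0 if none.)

Regular income tax:
  ₹17000 × 11% = ₹1870
  ₹150000 × 25% = ₹37500
  ₹226000 × 37% = ₹83620
  → ₹122990

Tentative minimum tax:
  Adjusted income: ₹393000 + ₹90000 + ₹11000 = ₹494000
  Less exemption ₹61000 → base ₹433000
  ₹433000 × 26% = ₹112580

₹112580 ≤ ₹122990, so no add-on is due.

₹0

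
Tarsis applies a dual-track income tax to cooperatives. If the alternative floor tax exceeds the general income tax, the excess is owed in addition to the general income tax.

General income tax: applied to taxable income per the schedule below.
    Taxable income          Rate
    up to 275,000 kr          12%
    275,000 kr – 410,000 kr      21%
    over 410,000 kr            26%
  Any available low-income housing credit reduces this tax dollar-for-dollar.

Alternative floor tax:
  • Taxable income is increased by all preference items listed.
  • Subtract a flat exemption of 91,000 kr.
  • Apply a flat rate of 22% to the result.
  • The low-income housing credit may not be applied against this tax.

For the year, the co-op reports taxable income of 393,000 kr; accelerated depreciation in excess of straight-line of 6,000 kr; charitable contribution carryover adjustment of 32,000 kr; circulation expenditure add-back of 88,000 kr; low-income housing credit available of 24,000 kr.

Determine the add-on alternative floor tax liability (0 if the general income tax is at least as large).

60,380 kr

Alternative floor tax:
  Adjusted income: 393,000 kr + 6,000 kr + 32,000 kr + 88,000 kr = 519,000 kr
  Less exemption 91,000 kr → base 428,000 kr
  428,000 kr × 22% = 94,160 kr

General income tax:
  275,000 kr × 12% = 33,000 kr
  118,000 kr × 21% = 24,780 kr
  → 57,780 kr
  Less low-income housing credit 24,000 kr → 33,780 kr

Excess of alternative floor tax over general income tax: 94,160 kr − 33,780 kr = 60,380 kr.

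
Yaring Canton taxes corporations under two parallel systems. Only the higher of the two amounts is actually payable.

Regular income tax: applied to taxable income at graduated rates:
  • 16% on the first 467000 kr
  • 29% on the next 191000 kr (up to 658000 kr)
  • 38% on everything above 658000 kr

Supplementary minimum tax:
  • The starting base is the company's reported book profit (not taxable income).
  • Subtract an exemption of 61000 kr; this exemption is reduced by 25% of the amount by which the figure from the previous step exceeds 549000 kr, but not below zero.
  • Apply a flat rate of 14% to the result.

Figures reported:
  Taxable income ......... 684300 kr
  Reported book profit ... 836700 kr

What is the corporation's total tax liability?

Regular income tax:
  467000 kr × 16% = 74720 kr
  191000 kr × 29% = 55390 kr
  26300 kr × 38% = 9994 kr
  → 140104 kr

Supplementary minimum tax:
  Base (reported book profit): 836700 kr
  Exemption: 25% × (836700 kr − 549000 kr) = 71925 kr ≥ 61000 kr, so the exemption is fully phased out
  Base: 836700 kr − 0 kr = 836700 kr
  836700 kr × 14% = 117138 kr

140104 kr > 117138 kr, so the regular income tax governs.

140104 kr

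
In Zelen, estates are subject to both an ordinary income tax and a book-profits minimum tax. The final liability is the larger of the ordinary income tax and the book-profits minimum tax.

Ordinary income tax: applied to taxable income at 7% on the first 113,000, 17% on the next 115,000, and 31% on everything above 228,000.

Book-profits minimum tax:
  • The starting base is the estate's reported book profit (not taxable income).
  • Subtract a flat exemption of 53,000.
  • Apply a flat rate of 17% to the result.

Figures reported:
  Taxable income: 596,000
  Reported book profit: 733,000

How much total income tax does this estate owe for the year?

141,540

Ordinary income tax:
  113,000 × 7% = 7,910
  115,000 × 17% = 19,550
  368,000 × 31% = 114,080
  → 141,540

Book-profits minimum tax:
  Base (reported book profit): 733,000
  Less exemption 53,000 → base 680,000
  680,000 × 17% = 115,600

141,540 > 115,600, so the ordinary income tax governs.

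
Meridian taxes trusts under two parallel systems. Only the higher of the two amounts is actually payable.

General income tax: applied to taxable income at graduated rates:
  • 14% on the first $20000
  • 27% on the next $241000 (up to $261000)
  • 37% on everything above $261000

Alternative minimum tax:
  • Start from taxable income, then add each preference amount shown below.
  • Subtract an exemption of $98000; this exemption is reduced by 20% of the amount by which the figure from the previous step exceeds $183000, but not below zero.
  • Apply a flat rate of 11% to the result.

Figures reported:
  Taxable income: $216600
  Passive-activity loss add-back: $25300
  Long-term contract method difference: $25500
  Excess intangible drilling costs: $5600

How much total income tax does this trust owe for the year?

General income tax:
  $20000 × 14% = $2800
  $196600 × 27% = $53082
  → $55882

Alternative minimum tax:
  Adjusted income: $216600 + $25300 + $25500 + $5600 = $273000
  Exemption: $98000 − 20% × ($273000 − $183000) = $98000 − $18000 = $80000
  Base: $273000 − $80000 = $193000
  $193000 × 11% = $21230

$55882 > $21230, so the general income tax governs.

$55882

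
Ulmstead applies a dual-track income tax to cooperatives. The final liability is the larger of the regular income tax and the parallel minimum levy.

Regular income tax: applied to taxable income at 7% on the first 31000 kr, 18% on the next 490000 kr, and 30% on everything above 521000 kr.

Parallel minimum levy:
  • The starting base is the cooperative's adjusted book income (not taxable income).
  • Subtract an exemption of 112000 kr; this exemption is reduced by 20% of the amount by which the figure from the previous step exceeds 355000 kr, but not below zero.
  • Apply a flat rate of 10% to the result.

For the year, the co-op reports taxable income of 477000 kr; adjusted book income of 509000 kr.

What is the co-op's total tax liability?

Regular income tax:
  31000 kr × 7% = 2170 kr
  446000 kr × 18% = 80280 kr
  → 82450 kr

Parallel minimum levy:
  Base (adjusted book income): 509000 kr
  Exemption: 112000 kr − 20% × (509000 kr − 355000 kr) = 112000 kr − 30800 kr = 81200 kr
  Base: 509000 kr − 81200 kr = 427800 kr
  427800 kr × 10% = 42780 kr

82450 kr > 42780 kr, so the regular income tax governs.

82450 kr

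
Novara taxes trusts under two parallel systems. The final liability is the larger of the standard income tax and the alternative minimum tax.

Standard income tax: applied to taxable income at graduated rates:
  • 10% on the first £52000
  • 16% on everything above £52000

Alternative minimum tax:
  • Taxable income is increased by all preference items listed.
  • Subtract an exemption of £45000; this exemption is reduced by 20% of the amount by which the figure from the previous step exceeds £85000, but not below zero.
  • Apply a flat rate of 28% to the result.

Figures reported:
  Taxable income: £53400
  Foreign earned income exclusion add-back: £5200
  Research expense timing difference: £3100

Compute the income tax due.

£5424

Alternative minimum tax:
  Adjusted income: £53400 + £5200 + £3100 = £61700
  Exemption: £61700 ≤ £85000, so full £45000 applies
  Base: £61700 − £45000 = £16700
  £16700 × 28% = £4676

Standard income tax:
  £52000 × 10% = £5200
  £1400 × 16% = £224
  → £5424

£5424 > £4676, so the standard income tax governs.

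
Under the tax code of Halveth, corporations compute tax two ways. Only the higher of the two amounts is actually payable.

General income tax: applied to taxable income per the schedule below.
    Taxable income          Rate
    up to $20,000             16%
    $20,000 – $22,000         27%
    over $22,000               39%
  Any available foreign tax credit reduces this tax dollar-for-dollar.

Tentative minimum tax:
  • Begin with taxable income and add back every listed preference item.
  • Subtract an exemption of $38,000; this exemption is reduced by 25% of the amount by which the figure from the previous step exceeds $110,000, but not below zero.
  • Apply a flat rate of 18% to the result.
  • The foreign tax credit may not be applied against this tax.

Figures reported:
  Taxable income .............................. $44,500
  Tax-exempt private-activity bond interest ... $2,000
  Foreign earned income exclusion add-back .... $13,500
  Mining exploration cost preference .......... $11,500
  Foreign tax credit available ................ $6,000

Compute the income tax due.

General income tax:
  $20,000 × 16% = $3,200
  $2,000 × 27% = $540
  $22,500 × 39% = $8,775
  → $12,515
  Less foreign tax credit $6,000 → $6,515

Tentative minimum tax:
  Adjusted income: $44,500 + $2,000 + $13,500 + $11,500 = $71,500
  Exemption: $71,500 ≤ $110,000, so full $38,000 applies
  Base: $71,500 − $38,000 = $33,500
  $33,500 × 18% = $6,030

$6,515 > $6,030, so the general income tax governs.

$6,515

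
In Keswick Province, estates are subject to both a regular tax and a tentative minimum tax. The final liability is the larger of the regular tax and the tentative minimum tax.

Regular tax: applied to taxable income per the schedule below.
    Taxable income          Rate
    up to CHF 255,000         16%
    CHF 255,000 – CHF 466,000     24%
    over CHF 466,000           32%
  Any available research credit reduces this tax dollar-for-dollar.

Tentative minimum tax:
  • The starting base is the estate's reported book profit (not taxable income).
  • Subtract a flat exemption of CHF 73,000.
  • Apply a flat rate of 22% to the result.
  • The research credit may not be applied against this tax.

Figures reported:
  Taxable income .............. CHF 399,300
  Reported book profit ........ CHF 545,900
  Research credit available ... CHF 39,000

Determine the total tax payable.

Regular tax:
  CHF 255,000 × 16% = CHF 40,800
  CHF 144,300 × 24% = CHF 34,632
  → CHF 75,432
  Less research credit CHF 39,000 → CHF 36,432

Tentative minimum tax:
  Base (reported book profit): CHF 545,900
  Less exemption CHF 73,000 → base CHF 472,900
  CHF 472,900 × 22% = CHF 104,038

CHF 104,038 > CHF 36,432, so the tentative minimum tax is the binding amount.

CHF 104,038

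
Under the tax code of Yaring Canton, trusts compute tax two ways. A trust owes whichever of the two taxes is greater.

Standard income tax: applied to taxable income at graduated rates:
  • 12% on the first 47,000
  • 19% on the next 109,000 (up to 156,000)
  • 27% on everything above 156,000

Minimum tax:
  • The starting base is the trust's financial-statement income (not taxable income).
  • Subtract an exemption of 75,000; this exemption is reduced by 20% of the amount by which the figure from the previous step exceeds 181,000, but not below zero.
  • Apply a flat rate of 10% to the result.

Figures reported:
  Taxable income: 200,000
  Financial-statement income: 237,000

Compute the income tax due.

Minimum tax:
  Base (financial-statement income): 237,000
  Exemption: 75,000 − 20% × (237,000 − 181,000) = 75,000 − 11,200 = 63,800
  Base: 237,000 − 63,800 = 173,200
  173,200 × 10% = 17,320

Standard income tax:
  47,000 × 12% = 5,640
  109,000 × 19% = 20,710
  44,000 × 27% = 11,880
  → 38,230

38,230 > 17,320, so the standard income tax governs.

38,230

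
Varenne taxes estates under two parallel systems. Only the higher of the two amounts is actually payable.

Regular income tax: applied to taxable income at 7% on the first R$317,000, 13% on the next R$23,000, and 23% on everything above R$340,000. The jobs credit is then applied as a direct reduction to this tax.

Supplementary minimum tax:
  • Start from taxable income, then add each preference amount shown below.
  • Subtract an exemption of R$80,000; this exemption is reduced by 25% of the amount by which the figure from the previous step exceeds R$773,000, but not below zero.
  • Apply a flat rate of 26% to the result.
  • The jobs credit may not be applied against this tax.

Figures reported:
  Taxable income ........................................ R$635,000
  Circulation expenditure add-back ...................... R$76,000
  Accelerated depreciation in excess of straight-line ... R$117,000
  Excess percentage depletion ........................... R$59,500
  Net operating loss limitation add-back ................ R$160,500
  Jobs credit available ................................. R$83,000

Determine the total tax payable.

Supplementary minimum tax:
  Adjusted income: R$635,000 + R$76,000 + R$117,000 + R$59,500 + R$160,500 = R$1,048,000
  Exemption: R$80,000 − 25% × (R$1,048,000 − R$773,000) = R$80,000 − R$68,750 = R$11,250
  Base: R$1,048,000 − R$11,250 = R$1,036,750
  R$1,036,750 × 26% = R$269,555

Regular income tax:
  R$317,000 × 7% = R$22,190
  R$23,000 × 13% = R$2,990
  R$295,000 × 23% = R$67,850
  → R$93,030
  Less jobs credit R$83,000 → R$10,030

R$269,555 > R$10,030, so the supplementary minimum tax is the binding amount.

R$269,555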